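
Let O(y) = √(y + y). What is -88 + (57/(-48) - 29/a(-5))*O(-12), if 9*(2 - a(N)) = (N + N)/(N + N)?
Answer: -88 - 4499*I*√6/136 ≈ -88.0 - 81.031*I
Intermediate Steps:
O(y) = √2*√y (O(y) = √(2*y) = √2*√y)
a(N) = 17/9 (a(N) = 2 - (N + N)/(9*(N + N)) = 2 - 2*N/(9*(2*N)) = 2 - 2*N*1/(2*N)/9 = 2 - ⅑*1 = 2 - ⅑ = 17/9)
-88 + (57/(-48) - 29/a(-5))*O(-12) = -88 + (57/(-48) - 29/17/9)*(√2*√(-12)) = -88 + (57*(-1/48) - 29*9/17)*(√2*(2*I*√3)) = -88 + (-19/16 - 261/17)*(2*I*√6) = -88 - 4499*I*√6/136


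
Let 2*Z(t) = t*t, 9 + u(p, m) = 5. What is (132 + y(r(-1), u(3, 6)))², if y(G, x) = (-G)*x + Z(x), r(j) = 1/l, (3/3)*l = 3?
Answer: 179776/9 ≈ 19975.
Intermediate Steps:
l = 3
u(p, m) = -4 (u(p, m) = -9 + 5 = -4)
Z(t) = t²/2 (Z(t) = (t*t)/2 = t²/2)
r(j) = ⅓ (r(j) = 1/3 = ⅓)
y(G, x) = x²/2 - G*x (y(G, x) = (-G)*x + x²/2 = -G*x + x²/2 = x²/2 - G*x)
(132 + y(r(-1), u(3, 6)))² = (132 + (½)*(-4)*(-4 - 2*⅓))² = (132 + (½)*(-4)*(-4 - ⅔))² = (132 + (½)*(-4)*(-14/3))² = (132 + 28/3)² = (424/3)² = 179776/9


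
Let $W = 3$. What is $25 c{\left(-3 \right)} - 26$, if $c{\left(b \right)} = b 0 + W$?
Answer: $49$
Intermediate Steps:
$c{\left(b \right)} = 3$ ($c{\left(b \right)} = b 0 + 3 = 0 + 3 = 3$)
$25 c{\left(-3 \right)} - 26 = 25 \cdot 3 - 26 = 75 - 26 = 49$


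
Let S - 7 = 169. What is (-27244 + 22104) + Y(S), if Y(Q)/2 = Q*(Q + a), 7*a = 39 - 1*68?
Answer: 387476/7 ≈ 55354.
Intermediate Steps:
S = 176 (S = 7 + 169 = 176)
a = -29/7 (a = (39 - 1*68)/7 = (39 - 68)/7 = (1/7)*(-29) = -29/7 ≈ -4.1429)
Y(Q) = 2*Q*(-29/7 + Q) (Y(Q) = 2*(Q*(Q - 29/7)) = 2*(Q*(-29/7 + Q)) = 2*Q*(-29/7 + Q))
(-27244 + 22104) + Y(S) = (-27244 + 22104) + (2/7)*176*(-29 + 7*176) = -5140 + (2/7)*176*(-29 + 1232) = -5140 + (2/7)*176*1203 = -5140 + 423456/7 = 387476/7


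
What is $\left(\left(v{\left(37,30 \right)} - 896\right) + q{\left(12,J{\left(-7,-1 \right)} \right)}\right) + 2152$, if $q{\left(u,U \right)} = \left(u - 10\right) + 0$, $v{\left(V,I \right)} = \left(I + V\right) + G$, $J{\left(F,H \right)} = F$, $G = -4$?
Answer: $1321$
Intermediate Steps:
$v{\left(V,I \right)} = -4 + I + V$ ($v{\left(V,I \right)} = \left(I + V\right) - 4 = -4 + I + V$)
$q{\left(u,U \right)} = -10 + u$ ($q{\left(u,U \right)} = \left(-10 + u\right) + 0 = -10 + u$)
$\left(\left(v{\left(37,30 \right)} - 896\right) + q{\left(12,J{\left(-7,-1 \right)} \right)}\right) + 2152 = \left(\left(\left(-4 + 30 + 37\right) - 896\right) + \left(-10 + 12\right)\right) + 2152 = \left(\left(63 - 896\right) + 2\right) + 2152 = \left(-833 + 2\right) + 2152 = -831 + 2152 = 1321$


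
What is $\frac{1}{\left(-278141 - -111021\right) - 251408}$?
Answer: $- \frac{1}{418528} \approx -2.3893 \cdot 10^{-6}$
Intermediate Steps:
$\frac{1}{\left(-278141 - -111021\right) - 251408} = \frac{1}{\left(-278141 + 111021\right) - 251408} = \frac{1}{-167120 - 251408} = \frac{1}{-418528} = - \frac{1}{418528}$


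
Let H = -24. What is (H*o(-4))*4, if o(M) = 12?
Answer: -1152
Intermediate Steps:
(H*o(-4))*4 = -24*12*4 = -288*4 = -1152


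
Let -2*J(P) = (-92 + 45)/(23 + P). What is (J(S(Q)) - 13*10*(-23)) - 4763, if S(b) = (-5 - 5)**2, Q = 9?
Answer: -436111/246 ≈ -1772.8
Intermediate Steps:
S(b) = 100 (S(b) = (-10)**2 = 100)
J(P) = 47/(2*(23 + P)) (J(P) = -(-92 + 45)/(2*(23 + P)) = -(-47)/(2*(23 + P)) = 47/(2*(23 + P)))
(J(S(Q)) - 13*10*(-23)) - 4763 = (47/(2*(23 + 100)) - 13*10*(-23)) - 4763 = ((47/2)/123 - 130*(-23)) - 4763 = ((47/2)*(1/123) + 2990) - 4763 = (47/246 + 2990) - 4763 = 735587/246 - 4763 = -436111/246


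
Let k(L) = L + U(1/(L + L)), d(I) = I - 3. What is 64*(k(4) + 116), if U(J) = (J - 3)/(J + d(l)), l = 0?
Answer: 7744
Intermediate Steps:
d(I) = -3 + I
U(J) = 1 (U(J) = (J - 3)/(J + (-3 + 0)) = (-3 + J)/(J - 3) = (-3 + J)/(-3 + J) = 1)
k(L) = 1 + L (k(L) = L + 1 = 1 + L)
64*(k(4) + 116) = 64*((1 + 4) + 116) = 64*(5 + 116) = 64*121 = 7744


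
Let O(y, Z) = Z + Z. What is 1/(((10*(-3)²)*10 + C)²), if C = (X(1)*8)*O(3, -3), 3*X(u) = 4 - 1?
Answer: 1/725904 ≈ 1.3776e-6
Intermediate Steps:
X(u) = 1 (X(u) = (4 - 1)/3 = (⅓)*3 = 1)
O(y, Z) = 2*Z
C = -48 (C = (1*8)*(2*(-3)) = 8*(-6) = -48)
1/(((10*(-3)²)*10 + C)²) = 1/(((10*(-3)²)*10 - 48)²) = 1/(((10*9)*10 - 48)²) = 1/((90*10 - 48)²) = 1/((900 - 48)²) = 1/(852²) = 1/725904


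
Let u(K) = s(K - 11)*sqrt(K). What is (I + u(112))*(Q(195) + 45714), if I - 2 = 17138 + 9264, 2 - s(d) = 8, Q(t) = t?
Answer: 1212181236 - 1101816*sqrt(7) ≈ 1.2093e+9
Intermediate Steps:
s(d) = -6 (s(d) = 2 - 1*8 = 2 - 8 = -6)
I = 26404 (I = 2 + (17138 + 9264) = 2 + 26402 = 26404)
u(K) = -6*sqrt(K)
(I + u(112))*(Q(195) + 45714) = (26404 - 24*sqrt(7))*(195 + 45714) = (26404 - 24*sqrt(7))*45909 = 1212181236 - 1101816*sqrt(7)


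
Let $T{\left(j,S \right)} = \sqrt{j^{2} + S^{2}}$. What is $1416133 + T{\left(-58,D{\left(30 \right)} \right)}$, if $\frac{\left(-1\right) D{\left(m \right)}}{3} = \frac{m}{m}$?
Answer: $1416133 + \sqrt{3373} \approx 1.4162 \cdot 10^{6}$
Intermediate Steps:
$D{\left(m \right)} = -3$ ($D{\left(m \right)} = - 3 \frac{m}{m} = \left(-3\right) 1 = -3$)
$T{\left(j,S \right)} = \sqrt{S^{2} + j^{2}}$
$1416133 + T{\left(-58,D{\left(30 \right)} \right)} = 1416133 + \sqrt{\left(-3\right)^{2} + \left(-58\right)^{2}} = 1416133 + \sqrt{9 + 3364} = 1416133 + \sqrt{3373}$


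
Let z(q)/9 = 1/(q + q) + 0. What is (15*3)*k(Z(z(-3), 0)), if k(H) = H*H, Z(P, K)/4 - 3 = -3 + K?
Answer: 0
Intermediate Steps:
z(q) = 9/(2*q) (z(q) = 9*(1/(q + q) + 0) = 9*(1/(2*q) + 0) = 9*(1/(2*q)) = 9/(2*q))
Z(P, K) = 4*K (Z(P, K) = 12 + 4*(-3 + K) = 12 + (-12 + 4*K) = 4*K)
k(H) = H**2
(15*3)*k(Z(z(-3), 0)) = (15*3)*(4*0)**2 = 45*0**2 = 45*0 = 0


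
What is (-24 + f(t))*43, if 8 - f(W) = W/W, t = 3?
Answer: -731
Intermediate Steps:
f(W) = 7 (f(W) = 8 - W/W = 8 - 1*1 = 8 - 1 = 7)
(-24 + f(t))*43 = (-24 + 7)*43 = -17*43 = -731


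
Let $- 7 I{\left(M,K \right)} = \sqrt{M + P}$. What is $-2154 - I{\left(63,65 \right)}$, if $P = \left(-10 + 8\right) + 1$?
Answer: $-2154 + \frac{\sqrt{62}}{7} \approx -2152.9$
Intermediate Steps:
$P = -1$ ($P = -2 + 1 = -1$)
$I{\left(M,K \right)} = - \frac{\sqrt{-1 + M}}{7}$ ($I{\left(M,K \right)} = - \frac{\sqrt{M - 1}}{7} = - \frac{\sqrt{-1 + M}}{7}$)
$-2154 - I{\left(63,65 \right)} = -2154 - - \frac{\sqrt{-1 + 63}}{7} = -2154 - - \frac{\sqrt{62}}{7} = -2154 + \frac{\sqrt{62}}{7}$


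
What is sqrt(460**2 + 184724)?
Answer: 6*sqrt(11009) ≈ 629.54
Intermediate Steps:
sqrt(460**2 + 184724) = sqrt(211600 + 184724) = sqrt(396324) = 6*sqrt(11009)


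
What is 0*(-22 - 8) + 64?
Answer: 64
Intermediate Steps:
0*(-22 - 8) + 64 = 0*(-30) + 64 = 0 + 64 = 64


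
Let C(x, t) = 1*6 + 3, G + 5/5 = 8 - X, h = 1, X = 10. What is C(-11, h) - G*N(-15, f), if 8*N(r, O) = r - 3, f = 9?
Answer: 9/4 ≈ 2.2500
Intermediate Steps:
N(r, O) = -3/8 + r/8 (N(r, O) = (r - 3)/8 = (-3 + r)/8 = -3/8 + r/8)
G = -3 (G = -1 + (8 - 1*10) = -1 + (8 - 10) = -1 - 2 = -3)
C(x, t) = 9 (C(x, t) = 6 + 3 = 9)
C(-11, h) - G*N(-15, f) = 9 - (-3)*(-3/8 + (⅛)*(-15)) = 9 - (-3)*(-3/8 - 15/8) = 9 - (-3)*(-9)/4 = 9 - 1*27/4 = 9 - 27/4 = 9/4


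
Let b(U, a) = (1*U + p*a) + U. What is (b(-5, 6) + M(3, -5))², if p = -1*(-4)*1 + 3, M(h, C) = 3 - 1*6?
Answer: 841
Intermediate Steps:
M(h, C) = -3 (M(h, C) = 3 - 6 = -3)
p = 7 (p = 4*1 + 3 = 4 + 3 = 7)
b(U, a) = 2*U + 7*a (b(U, a) = (1*U + 7*a) + U = (U + 7*a) + U = 2*U + 7*a)
(b(-5, 6) + M(3, -5))² = ((2*(-5) + 7*6) - 3)² = ((-10 + 42) - 3)² = (32 - 3)² = 29² = 841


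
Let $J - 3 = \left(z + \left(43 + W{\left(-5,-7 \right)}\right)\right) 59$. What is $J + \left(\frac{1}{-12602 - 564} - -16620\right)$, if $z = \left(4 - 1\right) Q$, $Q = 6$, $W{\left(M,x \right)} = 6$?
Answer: $\frac{270903615}{13166} \approx 20576.0$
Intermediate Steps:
$z = 18$ ($z = \left(4 - 1\right) 6 = 3 \cdot 6 = 18$)
$J = 3956$ ($J = 3 + \left(18 + \left(43 + 6\right)\right) 59 = 3 + \left(18 + 49\right) 59 = 3 + 67 \cdot 59 = 3 + 3953 = 3956$)
$J + \left(\frac{1}{-12602 - 564} - -16620\right) = 3956 + \left(\frac{1}{-12602 - 564} - -16620\right) = 3956 + \left(\frac{1}{-13166} + 16620\right) = 3956 + \left(- \frac{1}{13166} + 16620\right) = 3956 + \frac{218818919}{13166} = \frac{270903615}{13166}$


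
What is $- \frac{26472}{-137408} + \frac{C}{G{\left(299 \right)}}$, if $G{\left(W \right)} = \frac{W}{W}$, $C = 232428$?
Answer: $\frac{3992186637}{17176} \approx 2.3243 \cdot 10^{5}$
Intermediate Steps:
$G{\left(W \right)} = 1$
$- \frac{26472}{-137408} + \frac{C}{G{\left(299 \right)}} = - \frac{26472}{-137408} + \frac{232428}{1} = \left(-26472\right) \left(- \frac{1}{137408}\right) + 232428 \cdot 1 = \frac{3309}{17176} + 232428 = \frac{3992186637}{17176}$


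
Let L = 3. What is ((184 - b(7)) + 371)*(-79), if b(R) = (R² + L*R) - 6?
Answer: -38789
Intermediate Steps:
b(R) = -6 + R² + 3*R (b(R) = (R² + 3*R) - 6 = -6 + R² + 3*R)
((184 - b(7)) + 371)*(-79) = ((184 - (-6 + 7² + 3*7)) + 371)*(-79) = ((184 - (-6 + 49 + 21)) + 371)*(-79) = ((184 - 1*64) + 371)*(-79) = ((184 - 64) + 371)*(-79) = (120 + 371)*(-79) = 491*(-79) = -38789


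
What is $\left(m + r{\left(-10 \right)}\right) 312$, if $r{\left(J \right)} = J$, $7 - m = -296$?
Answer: $91416$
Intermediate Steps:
$m = 303$ ($m = 7 - -296 = 7 + 296 = 303$)
$\left(m + r{\left(-10 \right)}\right) 312 = \left(303 - 10\right) 312 = 293 \cdot 312 = 91416$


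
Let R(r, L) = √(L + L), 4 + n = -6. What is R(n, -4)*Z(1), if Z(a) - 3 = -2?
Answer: 2*I*√2 ≈ 2.8284*I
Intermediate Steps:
Z(a) = 1 (Z(a) = 3 - 2 = 1)
n = -10 (n = -4 - 6 = -10)
R(r, L) = √2*√L (R(r, L) = √(2*L) = √2*√L)
R(n, -4)*Z(1) = (√2*√(-4))*1 = (√2*(2*I))*1 = (2*I*√2)*1 = 2*I*√2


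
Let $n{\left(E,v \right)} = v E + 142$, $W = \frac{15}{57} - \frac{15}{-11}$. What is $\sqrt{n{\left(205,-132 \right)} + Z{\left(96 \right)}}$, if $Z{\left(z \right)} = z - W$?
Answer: $\frac{i \sqrt{1171682842}}{209} \approx 163.78 i$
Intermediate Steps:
$W = \frac{340}{209}$ ($W = 15 \cdot \frac{1}{57} - - \frac{15}{11} = \frac{5}{19} + \frac{15}{11} = \frac{340}{209} \approx 1.6268$)
$Z{\left(z \right)} = - \frac{340}{209} + z$ ($Z{\left(z \right)} = z - \frac{340}{209} = - \frac{340}{209} + z$)
$n{\left(E,v \right)} = 142 + E v$ ($n{\left(E,v \right)} = E v + 142 = 142 + E v$)
$\sqrt{n{\left(205,-132 \right)} + Z{\left(96 \right)}} = \sqrt{\left(142 + 205 \left(-132\right)\right) + \left(- \frac{340}{209} + 96\right)} = \sqrt{\left(142 - 27060\right) + \frac{19724}{209}} = \sqrt{-26918 + \frac{19724}{209}} = \sqrt{- \frac{5606138}{209}} = \frac{i \sqrt{1171682842}}{209}$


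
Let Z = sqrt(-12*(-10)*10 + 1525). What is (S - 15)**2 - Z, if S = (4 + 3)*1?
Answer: 64 - 5*sqrt(109) ≈ 11.798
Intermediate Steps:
S = 7 (S = 7*1 = 7)
Z = 5*sqrt(109) (Z = sqrt(120*10 + 1525) = sqrt(1200 + 1525) = sqrt(2725) = 5*sqrt(109) ≈ 52.202)
(S - 15)**2 - Z = (7 - 15)**2 - 5*sqrt(109) = (-8)**2 - 5*sqrt(109) = 64 - 5*sqrt(109)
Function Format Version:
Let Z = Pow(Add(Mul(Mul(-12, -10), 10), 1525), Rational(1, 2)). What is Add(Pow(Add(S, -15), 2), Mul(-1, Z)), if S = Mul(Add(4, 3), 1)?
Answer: Add(64, Mul(-5, Pow(109, Rational(1, 2)))) ≈ 11.798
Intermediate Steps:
S = 7 (S = Mul(7, 1) = 7)
Z = Mul(5, Pow(109, Rational(1, 2))) (Z = Pow(Add(Mul(120, 10), 1525), Rational(1, 2)) = Pow(Add(1200, 1525), Rational(1, 2)) = Pow(2725, Rational(1, 2)) = Mul(5, Pow(109, Rational(1, 2))) ≈ 52.202)
Add(Pow(Add(S, -15), 2), Mul(-1, Z)) = Add(Pow(Add(7, -15), 2), Mul(-1, Mul(5, Pow(109, Rational(1, 2))))) = Add(Pow(-8, 2), Mul(-5, Pow(109, Rational(1, 2)))) = Add(64, Mul(-5, Pow(109, Rational(1, 2))))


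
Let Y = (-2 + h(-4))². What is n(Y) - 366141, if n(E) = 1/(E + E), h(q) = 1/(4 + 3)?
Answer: -123755609/338 ≈ -3.6614e+5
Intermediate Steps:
h(q) = ⅐ (h(q) = 1/7 = ⅐)
Y = 169/49 (Y = (-2 + ⅐)² = (-13/7)² = 169/49 ≈ 3.4490)
n(E) = 1/(2*E)
n(Y) - 366141 = 1/(2*(169/49)) - 366141 = (½)*(49/169) - 366141 = 49/338 - 366141 = -123755609/338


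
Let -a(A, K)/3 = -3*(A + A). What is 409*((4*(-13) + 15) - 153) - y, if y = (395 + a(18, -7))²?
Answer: -594671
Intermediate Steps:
a(A, K) = 18*A (a(A, K) = -(-9)*(A + A) = -(-9)*2*A = -(-18)*A = 18*A)
y = 516961 (y = (395 + 18*18)² = (395 + 324)² = 719² = 516961)
409*((4*(-13) + 15) - 153) - y = 409*((4*(-13) + 15) - 153) - 1*516961 = 409*((-52 + 15) - 153) - 516961 = 409*(-37 - 153) - 516961 = 409*(-190) - 516961 = -77710 - 516961 = -594671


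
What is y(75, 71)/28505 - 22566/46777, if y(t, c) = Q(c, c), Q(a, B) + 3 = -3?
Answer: -643524492/1333378385 ≈ -0.48263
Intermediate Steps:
Q(a, B) = -6 (Q(a, B) = -3 - 3 = -6)
y(t, c) = -6
y(75, 71)/28505 - 22566/46777 = -6/28505 - 22566/46777 = -643524492/1333378385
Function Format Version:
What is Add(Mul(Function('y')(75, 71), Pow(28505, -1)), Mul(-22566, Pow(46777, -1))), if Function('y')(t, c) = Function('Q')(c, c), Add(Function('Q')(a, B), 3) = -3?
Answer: Rational(-643524492, 1333378385) ≈ -0.48263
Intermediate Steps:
Function('Q')(a, B) = -6 (Function('Q')(a, B) = Add(-3, -3) = -6)
Function('y')(t, c) = -6
Add(Mul(Function('y')(75, 71), Pow(28505, -1)), Mul(-22566, Pow(46777, -1))) = Add(Mul(-6, Pow(28505, -1)), Mul(-22566, Pow(46777, -1))) = Add(Mul(-6, Rational(1, 28505)), Mul(-22566, Rational(1, 46777))) = Add(Rational(-6, 28505), Rational(-22566, 46777)) = Rational(-643524492, 1333378385)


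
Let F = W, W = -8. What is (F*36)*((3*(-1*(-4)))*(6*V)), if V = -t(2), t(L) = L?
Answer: 41472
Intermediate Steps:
V = -2 (V = -1*2 = -2)
F = -8
(F*36)*((3*(-1*(-4)))*(6*V)) = (-8*36)*((3*(-1*(-4)))*(6*(-2))) = -288*3*4*(-12) = -3456*(-12) = -288*(-144) = 41472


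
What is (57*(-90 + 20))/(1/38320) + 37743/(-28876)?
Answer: -4415048034543/28876 ≈ -1.5290e+8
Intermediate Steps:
(57*(-90 + 20))/(1/38320) + 37743/(-28876) = (57*(-70))/(1/38320) + 37743*(-1/28876) = -3990*38320 - 37743/28876 = -152896800 - 37743/28876 = -4415048034543/28876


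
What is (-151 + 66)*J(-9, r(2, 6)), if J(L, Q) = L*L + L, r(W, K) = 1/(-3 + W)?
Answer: -6120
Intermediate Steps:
J(L, Q) = L + L**2 (J(L, Q) = L**2 + L = L + L**2)
(-151 + 66)*J(-9, r(2, 6)) = (-151 + 66)*(-9*(1 - 9)) = -(-765)*(-8) = -85*72 = -6120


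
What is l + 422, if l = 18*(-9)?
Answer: 260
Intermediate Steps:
l = -162
l + 422 = -162 + 422 = 260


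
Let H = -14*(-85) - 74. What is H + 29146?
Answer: 30262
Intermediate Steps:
H = 1116 (H = 1190 - 74 = 1116)
H + 29146 = 1116 + 29146 = 30262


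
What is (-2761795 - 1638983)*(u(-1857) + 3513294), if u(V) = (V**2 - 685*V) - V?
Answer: -36243245331810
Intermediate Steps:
u(V) = V**2 - 686*V
(-2761795 - 1638983)*(u(-1857) + 3513294) = (-2761795 - 1638983)*(-1857*(-686 - 1857) + 3513294) = -4400778*(-1857*(-2543) + 3513294) = -4400778*(4722351 + 3513294) = -4400778*8235645 = -36243245331810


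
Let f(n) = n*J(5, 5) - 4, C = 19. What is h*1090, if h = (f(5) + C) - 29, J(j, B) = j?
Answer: 11990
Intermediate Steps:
f(n) = -4 + 5*n (f(n) = n*5 - 4 = 5*n - 4 = -4 + 5*n)
h = 11 (h = ((-4 + 5*5) + 19) - 29 = ((-4 + 25) + 19) - 29 = (21 + 19) - 29 = 40 - 29 = 11)
h*1090 = 11*1090 = 11990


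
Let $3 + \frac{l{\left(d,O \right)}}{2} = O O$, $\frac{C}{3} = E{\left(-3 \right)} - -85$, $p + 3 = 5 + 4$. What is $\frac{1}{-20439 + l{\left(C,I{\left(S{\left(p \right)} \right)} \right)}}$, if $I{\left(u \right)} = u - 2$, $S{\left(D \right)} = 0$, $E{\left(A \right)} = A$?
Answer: $- \frac{1}{20437} \approx -4.8931 \cdot 10^{-5}$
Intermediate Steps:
$p = 6$ ($p = -3 + \left(5 + 4\right) = -3 + 9 = 6$)
$I{\left(u \right)} = -2 + u$
$C = 246$ ($C = 3 \left(-3 - -85\right) = 3 \left(-3 + 85\right) = 3 \cdot 82 = 246$)
$l{\left(d,O \right)} = -6 + 2 O^{2}$ ($l{\left(d,O \right)} = -6 + 2 O O = -6 + 2 O^{2}$)
$\frac{1}{-20439 + l{\left(C,I{\left(S{\left(p \right)} \right)} \right)}} = \frac{1}{-20439 - \left(6 - 2 \left(-2 + 0\right)^{2}\right)} = \frac{1}{-20439 - \left(6 - 2 \left(-2\right)^{2}\right)} = \frac{1}{-20439 + \left(-6 + 2 \cdot 4\right)} = \frac{1}{-20439 + \left(-6 + 8\right)} = \frac{1}{-20439 + 2} = \frac{1}{-20437} = - \frac{1}{20437}$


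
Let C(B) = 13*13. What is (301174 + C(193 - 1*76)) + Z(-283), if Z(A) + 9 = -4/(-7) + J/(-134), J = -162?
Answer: 141326481/469 ≈ 3.0134e+5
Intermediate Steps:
C(B) = 169
Z(A) = -3386/469 (Z(A) = -9 + (-4/(-7) - 162/(-134)) = -9 + (-4*(-⅐) - 162*(-1/134)) = -9 + (4/7 + 81/67) = -9 + 835/469 = -3386/469)
(301174 + C(193 - 1*76)) + Z(-283) = (301174 + 169) - 3386/469 = 301343 - 3386/469 = 141326481/469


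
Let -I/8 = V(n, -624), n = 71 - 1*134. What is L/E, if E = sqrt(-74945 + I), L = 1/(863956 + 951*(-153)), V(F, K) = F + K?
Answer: -I*sqrt(69449)/49895842397 ≈ -5.2816e-9*I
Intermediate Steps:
n = -63 (n = 71 - 134 = -63)
I = 5496 (I = -8*(-63 - 624) = -8*(-687) = 5496)
L = 1/718453 (L = 1/(863956 - 145503) = 1/718453 ≈ 1.3919e-6)
E = I*sqrt(69449) (E = sqrt(-74945 + 5496) = sqrt(-69449) = I*sqrt(69449) ≈ 263.53*I)
L/E = 1/(718453*((I*sqrt(69449)))) = (-I*sqrt(69449)/69449)/718453 = -I*sqrt(69449)/49895842397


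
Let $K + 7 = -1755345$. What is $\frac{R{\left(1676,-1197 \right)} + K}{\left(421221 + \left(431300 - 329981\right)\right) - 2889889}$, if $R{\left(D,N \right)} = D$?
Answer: $\frac{1753676}{2367349} \approx 0.74078$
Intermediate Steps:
$K = -1755352$ ($K = -7 - 1755345 = -1755352$)
$\frac{R{\left(1676,-1197 \right)} + K}{\left(421221 + \left(431300 - 329981\right)\right) - 2889889} = \frac{1676 - 1755352}{\left(421221 + \left(431300 - 329981\right)\right) - 2889889} = - \frac{1753676}{\left(421221 + 101319\right) - 2889889} = - \frac{1753676}{522540 - 2889889} = - \frac{1753676}{-2367349} = \left(-1753676\right) \left(- \frac{1}{2367349}\right) = \frac{1753676}{2367349}$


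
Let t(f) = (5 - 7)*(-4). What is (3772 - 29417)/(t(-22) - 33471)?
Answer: 25645/33463 ≈ 0.76637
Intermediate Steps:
t(f) = 8 (t(f) = -2*(-4) = 8)
(3772 - 29417)/(t(-22) - 33471) = (3772 - 29417)/(8 - 33471) = -25645/(-33463) = -25645*(-1/33463) = 25645/33463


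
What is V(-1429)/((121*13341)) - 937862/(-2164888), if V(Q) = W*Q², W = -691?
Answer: -138784180678543/158849739444 ≈ -873.68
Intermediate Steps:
V(Q) = -691*Q²
V(-1429)/((121*13341)) - 937862/(-2164888) = (-691*(-1429)²)/((121*13341)) - 937862/(-2164888) = -691*2042041/1614261 - 937862*(-1/2164888) = -1411050331*1/1614261 + 468931/1082444 = -1411050331/1614261 + 468931/1082444 = -138784180678543/158849739444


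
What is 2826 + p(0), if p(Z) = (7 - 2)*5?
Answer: 2851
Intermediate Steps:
p(Z) = 25 (p(Z) = 5*5 = 25)
2826 + p(0) = 2826 + 25 = 2851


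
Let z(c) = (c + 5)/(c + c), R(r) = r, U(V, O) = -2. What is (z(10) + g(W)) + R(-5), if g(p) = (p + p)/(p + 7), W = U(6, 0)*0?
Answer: -17/4 ≈ -4.2500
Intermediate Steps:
z(c) = (5 + c)/(2*c) (z(c) = (5 + c)/((2*c)) = (5 + c)*(1/(2*c)) = (5 + c)/(2*c))
W = 0 (W = -2*0 = 0)
g(p) = 2*p/(7 + p) (g(p) = (2*p)/(7 + p) = 2*p/(7 + p))
(z(10) + g(W)) + R(-5) = ((½)*(5 + 10)/10 + 2*0/(7 + 0)) - 5 = ((½)*(⅒)*15 + 2*0/7) - 5 = (¾ + 2*0*(⅐)) - 5 = (¾ + 0) - 5 = ¾ - 5 = -17/4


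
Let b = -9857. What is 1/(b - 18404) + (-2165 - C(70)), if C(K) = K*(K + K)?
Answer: -338142866/28261 ≈ -11965.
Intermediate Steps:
C(K) = 2*K**2 (C(K) = K*(2*K) = 2*K**2)
1/(b - 18404) + (-2165 - C(70)) = 1/(-9857 - 18404) + (-2165 - 2*70**2) = 1/(-28261) + (-2165 - 2*4900) = -1/28261 + (-2165 - 1*9800) = -1/28261 + (-2165 - 9800) = -1/28261 - 11965 = -338142866/28261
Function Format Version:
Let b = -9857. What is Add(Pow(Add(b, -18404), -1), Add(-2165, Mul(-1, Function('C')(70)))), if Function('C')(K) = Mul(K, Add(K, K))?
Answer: Rational(-338142866, 28261) ≈ -11965.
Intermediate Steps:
Function('C')(K) = Mul(2, Pow(K, 2)) (Function('C')(K) = Mul(K, Mul(2, K)) = Mul(2, Pow(K, 2)))
Add(Pow(Add(b, -18404), -1), Add(-2165, Mul(-1, Function('C')(70)))) = Add(Pow(Add(-9857, -18404), -1), Add(-2165, Mul(-1, Mul(2, Pow(70, 2))))) = Add(Pow(-28261, -1), Add(-2165, Mul(-1, Mul(2, 4900)))) = Add(Rational(-1, 28261), Add(-2165, Mul(-1, 9800))) = Add(Rational(-1, 28261), Add(-2165, -9800)) = Add(Rational(-1, 28261), -11965) = Rational(-338142866, 28261)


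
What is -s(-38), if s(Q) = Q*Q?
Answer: -1444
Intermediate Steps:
s(Q) = Q²
-s(-38) = -1*(-38)² = -1*1444 = -1444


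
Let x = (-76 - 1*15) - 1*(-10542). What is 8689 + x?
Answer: 19140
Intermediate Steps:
x = 10451 (x = (-76 - 15) + 10542 = -91 + 10542 = 10451)
8689 + x = 8689 + 10451 = 19140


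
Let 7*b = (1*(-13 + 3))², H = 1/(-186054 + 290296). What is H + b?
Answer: 10424207/729694 ≈ 14.286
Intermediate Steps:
H = 1/104242 ≈ 9.5931e-6
b = 100/7 (b = (1*(-13 + 3))²/7 = (1*(-10))²/7 = (⅐)*(-10)² = (⅐)*100 = 100/7 ≈ 14.286)
H + b = 1/104242 + 100/7 = 10424207/729694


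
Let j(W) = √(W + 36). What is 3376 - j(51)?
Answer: 3376 - √87 ≈ 3366.7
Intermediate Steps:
j(W) = √(36 + W)
3376 - j(51) = 3376 - √(36 + 51) = 3376 - √87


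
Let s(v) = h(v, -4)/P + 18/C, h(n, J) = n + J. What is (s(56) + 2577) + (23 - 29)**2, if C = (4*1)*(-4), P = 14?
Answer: 146473/56 ≈ 2615.6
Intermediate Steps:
h(n, J) = J + n
C = -16 (C = 4*(-4) = -16)
s(v) = -79/56 + v/14 (s(v) = (-4 + v)/14 + 18/(-16) = (-4 + v)*(1/14) + 18*(-1/16) = (-2/7 + v/14) - 9/8 = -79/56 + v/14)
(s(56) + 2577) + (23 - 29)**2 = ((-79/56 + (1/14)*56) + 2577) + (23 - 29)**2 = ((-79/56 + 4) + 2577) + (-6)**2 = (145/56 + 2577) + 36 = 144457/56 + 36 = 146473/56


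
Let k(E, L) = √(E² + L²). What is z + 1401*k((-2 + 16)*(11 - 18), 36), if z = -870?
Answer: -870 + 14010*√109 ≈ 1.4540e+5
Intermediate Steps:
z + 1401*k((-2 + 16)*(11 - 18), 36) = -870 + 1401*√(((-2 + 16)*(11 - 18))² + 36²) = -870 + 1401*√((14*(-7))² + 1296) = -870 + 1401*√((-98)² + 1296) = -870 + 1401*√(9604 + 1296) = -870 + 1401*√10900 = -870 + 1401*(10*√109) = -870 + 14010*√109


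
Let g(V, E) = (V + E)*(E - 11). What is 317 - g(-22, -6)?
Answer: -159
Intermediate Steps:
g(V, E) = (-11 + E)*(E + V) (g(V, E) = (E + V)*(-11 + E) = (-11 + E)*(E + V))
317 - g(-22, -6) = 317 - ((-6)² - 11*(-6) - 11*(-22) - 6*(-22)) = 317 - (36 + 66 + 242 + 132) = 317 - 1*476 = 317 - 476 = -159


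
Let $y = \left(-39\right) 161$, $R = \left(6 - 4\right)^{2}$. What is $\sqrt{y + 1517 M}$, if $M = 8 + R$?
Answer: $15 \sqrt{53} \approx 109.2$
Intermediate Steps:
$R = 4$ ($R = 2^{2} = 4$)
$M = 12$ ($M = 8 + 4 = 12$)
$y = -6279$
$\sqrt{y + 1517 M} = \sqrt{-6279 + 1517 \cdot 12} = \sqrt{-6279 + 18204} = \sqrt{11925} = 15 \sqrt{53}$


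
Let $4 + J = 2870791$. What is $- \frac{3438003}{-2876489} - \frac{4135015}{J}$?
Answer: $- \frac{2024550843974}{8257787226843} \approx -0.24517$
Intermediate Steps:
$J = 2870787$ ($J = -4 + 2870791 = 2870787$)
$- \frac{3438003}{-2876489} - \frac{4135015}{J} = - \frac{3438003}{-2876489} - \frac{4135015}{2870787} = \left(-3438003\right) \left(- \frac{1}{2876489}\right) - \frac{4135015}{2870787} = \frac{3438003}{2876489} - \frac{4135015}{2870787} = - \frac{2024550843974}{8257787226843}$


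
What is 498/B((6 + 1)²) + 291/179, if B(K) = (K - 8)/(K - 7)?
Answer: 3755895/7339 ≈ 511.77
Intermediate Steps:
B(K) = (-8 + K)/(-7 + K)
498/B((6 + 1)²) + 291/179 = 498/(((-8 + (6 + 1)²)/(-7 + (6 + 1)²))) + 291/179 = 498/(((-8 + 7²)/(-7 + 7²))) + 291*(1/179) = 498/(((-8 + 49)/(-7 + 49))) + 291/179 = 498/((41/42)) + 291/179 = 498/(((1/42)*41)) + 291/179 = 498/(41/42) + 291/179 = 498*(42/41) + 291/179 = 20916/41 + 291/179 = 3755895/7339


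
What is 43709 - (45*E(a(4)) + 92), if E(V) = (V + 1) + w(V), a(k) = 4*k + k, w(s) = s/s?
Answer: 42627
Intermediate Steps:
w(s) = 1
a(k) = 5*k
E(V) = 2 + V (E(V) = (V + 1) + 1 = (1 + V) + 1 = 2 + V)
43709 - (45*E(a(4)) + 92) = 43709 - (45*(2 + 5*4) + 92) = 43709 - (45*(2 + 20) + 92) = 43709 - (45*22 + 92) = 43709 - (990 + 92) = 43709 - 1*1082 = 43709 - 1082 = 42627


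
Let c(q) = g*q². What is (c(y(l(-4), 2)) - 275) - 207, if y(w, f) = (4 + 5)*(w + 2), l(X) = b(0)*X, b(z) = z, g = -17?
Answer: -5990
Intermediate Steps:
l(X) = 0 (l(X) = 0*X = 0)
y(w, f) = 18 + 9*w (y(w, f) = 9*(2 + w) = 18 + 9*w)
c(q) = -17*q²
(c(y(l(-4), 2)) - 275) - 207 = (-17*(18 + 9*0)² - 275) - 207 = (-17*(18 + 0)² - 275) - 207 = (-17*18² - 275) - 207 = (-17*324 - 275) - 207 = (-5508 - 275) - 207 = -5783 - 207 = -5990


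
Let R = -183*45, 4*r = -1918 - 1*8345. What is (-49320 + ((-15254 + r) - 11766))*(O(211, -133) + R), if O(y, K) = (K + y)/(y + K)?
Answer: 1299419891/2 ≈ 6.4971e+8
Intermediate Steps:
r = -10263/4 (r = (-1918 - 1*8345)/4 = (-1918 - 8345)/4 = (1/4)*(-10263) = -10263/4 ≈ -2565.8)
O(y, K) = 1 (O(y, K) = (K + y)/(K + y) = 1)
R = -8235
(-49320 + ((-15254 + r) - 11766))*(O(211, -133) + R) = (-49320 + ((-15254 - 10263/4) - 11766))*(1 - 8235) = (-49320 + (-71279/4 - 11766))*(-8234) = (-49320 - 118343/4)*(-8234) = -315623/4*(-8234) = 1299419891/2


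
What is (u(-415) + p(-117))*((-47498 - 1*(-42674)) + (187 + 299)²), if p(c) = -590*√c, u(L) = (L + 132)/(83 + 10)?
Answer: -21826092/31 - 409528440*I*√13 ≈ -7.0407e+5 - 1.4766e+9*I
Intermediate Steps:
u(L) = 44/31 + L/93 (u(L) = (132 + L)/93 = (132 + L)*(1/93) = 44/31 + L/93)
(u(-415) + p(-117))*((-47498 - 1*(-42674)) + (187 + 299)²) = ((44/31 + (1/93)*(-415)) - 1770*I*√13)*((-47498 - 1*(-42674)) + (187 + 299)²) = ((44/31 - 415/93) - 1770*I*√13)*((-47498 + 42674) + 486²) = (-283/93 - 1770*I*√13)*(-4824 + 236196) = (-283/93 - 1770*I*√13)*231372 = -21826092/31 - 409528440*I*√13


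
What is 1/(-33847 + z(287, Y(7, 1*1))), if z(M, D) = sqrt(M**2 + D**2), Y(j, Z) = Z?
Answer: -33847/1145537039 - sqrt(82370)/1145537039 ≈ -2.9797e-5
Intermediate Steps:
z(M, D) = sqrt(D**2 + M**2)
1/(-33847 + z(287, Y(7, 1*1))) = 1/(-33847 + sqrt((1*1)**2 + 287**2)) = 1/(-33847 + sqrt(1**2 + 82369)) = 1/(-33847 + sqrt(1 + 82369)) = 1/(-33847 + sqrt(82370))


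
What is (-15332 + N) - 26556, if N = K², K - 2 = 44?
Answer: -39772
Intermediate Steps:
K = 46 (K = 2 + 44 = 46)
N = 2116 (N = 46² = 2116)
(-15332 + N) - 26556 = (-15332 + 2116) - 26556 = -13216 - 26556 = -39772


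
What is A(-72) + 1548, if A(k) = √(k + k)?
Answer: 1548 + 12*I ≈ 1548.0 + 12.0*I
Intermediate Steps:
A(k) = √2*√k (A(k) = √(2*k) = √2*√k)
A(-72) + 1548 = √2*√(-72) + 1548 = √2*(6*I*√2) + 1548 = 12*I + 1548 = 1548 + 12*I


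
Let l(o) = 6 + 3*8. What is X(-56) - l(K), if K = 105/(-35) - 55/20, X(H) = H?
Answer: -86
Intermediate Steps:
K = -23/4 (K = 105*(-1/35) - 55*1/20 = -3 - 11/4 = -23/4 ≈ -5.7500)
l(o) = 30 (l(o) = 6 + 24 = 30)
X(-56) - l(K) = -56 - 1*30 = -56 - 30 = -86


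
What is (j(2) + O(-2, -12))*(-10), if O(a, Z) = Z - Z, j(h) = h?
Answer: -20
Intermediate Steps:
O(a, Z) = 0
(j(2) + O(-2, -12))*(-10) = (2 + 0)*(-10) = 2*(-10) = -20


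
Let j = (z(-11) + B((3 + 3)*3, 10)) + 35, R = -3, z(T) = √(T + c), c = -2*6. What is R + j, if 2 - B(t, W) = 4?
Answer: 30 + I*√23 ≈ 30.0 + 4.7958*I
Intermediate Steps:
c = -12
z(T) = √(-12 + T) (z(T) = √(T - 12) = √(-12 + T))
B(t, W) = -2 (B(t, W) = 2 - 1*4 = 2 - 4 = -2)
j = 33 + I*√23 (j = (√(-12 - 11) - 2) + 35 = (√(-23) - 2) + 35 = (I*√23 - 2) + 35 = (-2 + I*√23) + 35 = 33 + I*√23 ≈ 33.0 + 4.7958*I)
R + j = -3 + (33 + I*√23) = 30 + I*√23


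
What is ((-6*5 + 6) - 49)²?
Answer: 5329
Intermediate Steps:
((-6*5 + 6) - 49)² = ((-30 + 6) - 49)² = (-24 - 49)² = (-73)² = 5329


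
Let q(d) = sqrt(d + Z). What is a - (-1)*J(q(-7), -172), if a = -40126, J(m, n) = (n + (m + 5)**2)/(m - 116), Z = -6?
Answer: 4*(-1163614*I - 10029*sqrt(13))/(sqrt(13) + 116*I) ≈ -40125.0 - 0.26769*I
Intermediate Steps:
q(d) = sqrt(-6 + d) (q(d) = sqrt(d - 6) = sqrt(-6 + d))
J(m, n) = (n + (5 + m)**2)/(-116 + m)
a - (-1)*J(q(-7), -172) = -40126 - (-1)*(-172 + (5 + sqrt(-6 - 7))**2)/(-116 + sqrt(-6 - 7)) = -40126 - (-1)*(-172 + (5 + sqrt(-13))**2)/(-116 + sqrt(-13)) = -40126 - (-1)*(-172 + (5 + I*sqrt(13))**2)/(-116 + I*sqrt(13)) = -40126 + (-172 + (5 + I*sqrt(13))**2)/(-116 + I*sqrt(13))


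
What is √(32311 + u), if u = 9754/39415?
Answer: √50196887285885/39415 ≈ 179.75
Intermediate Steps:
u = 9754/39415 (u = 9754*(1/39415) = 9754/39415 ≈ 0.24747)
√(32311 + u) = √(32311 + 9754/39415) = √(1273547819/39415) = √50196887285885/39415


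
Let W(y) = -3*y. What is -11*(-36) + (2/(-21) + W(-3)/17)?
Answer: 141527/357 ≈ 396.43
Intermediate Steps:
-11*(-36) + (2/(-21) + W(-3)/17) = -11*(-36) + (2/(-21) - 3*(-3)/17) = 396 + (2*(-1/21) + 9*(1/17)) = 396 + (-2/21 + 9/17) = 396 + 155/357 = 141527/357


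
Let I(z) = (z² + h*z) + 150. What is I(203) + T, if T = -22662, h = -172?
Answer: -16219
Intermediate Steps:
I(z) = 150 + z² - 172*z (I(z) = (z² - 172*z) + 150 = 150 + z² - 172*z)
I(203) + T = (150 + 203² - 172*203) - 22662 = (150 + 41209 - 34916) - 22662 = 6443 - 22662 = -16219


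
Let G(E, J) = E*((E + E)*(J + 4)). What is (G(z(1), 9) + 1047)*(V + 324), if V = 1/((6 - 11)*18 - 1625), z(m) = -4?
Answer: 116132731/245 ≈ 4.7401e+5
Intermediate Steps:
V = -1/1715 (V = 1/(-5*18 - 1625) = 1/(-90 - 1625) = 1/(-1715) = -1/1715 ≈ -0.00058309)
G(E, J) = 2*E²*(4 + J) (G(E, J) = E*((2*E)*(4 + J)) = E*(2*E*(4 + J)) = 2*E²*(4 + J))
(G(z(1), 9) + 1047)*(V + 324) = (2*(-4)²*(4 + 9) + 1047)*(-1/1715 + 324) = (2*16*13 + 1047)*(555659/1715) = (416 + 1047)*(555659/1715) = 1463*(555659/1715) = 116132731/245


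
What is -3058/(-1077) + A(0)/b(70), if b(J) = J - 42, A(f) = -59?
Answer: 22081/30156 ≈ 0.73223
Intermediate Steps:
b(J) = -42 + J
-3058/(-1077) + A(0)/b(70) = -3058/(-1077) - 59/(-42 + 70) = -3058*(-1/1077) - 59/28 = 3058/1077 - 59*1/28 = 3058/1077 - 59/28 = 22081/30156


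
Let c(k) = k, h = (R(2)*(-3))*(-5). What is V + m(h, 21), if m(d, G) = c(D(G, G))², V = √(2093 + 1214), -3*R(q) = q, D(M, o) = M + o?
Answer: 1764 + √3307 ≈ 1821.5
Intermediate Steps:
R(q) = -q/3
h = -10 (h = (-⅓*2*(-3))*(-5) = -⅔*(-3)*(-5) = 2*(-5) = -10)
V = √3307 ≈ 57.507
m(d, G) = 4*G² (m(d, G) = (G + G)² = (2*G)² = 4*G²)
V + m(h, 21) = √3307 + 4*21² = √3307 + 4*441 = √3307 + 1764 = 1764 + √3307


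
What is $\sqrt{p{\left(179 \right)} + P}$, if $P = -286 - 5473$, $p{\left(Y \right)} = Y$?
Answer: $6 i \sqrt{155} \approx 74.699 i$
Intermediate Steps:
$P = -5759$ ($P = -286 - 5473 = -5759$)
$\sqrt{p{\left(179 \right)} + P} = \sqrt{179 - 5759} = \sqrt{-5580} = 6 i \sqrt{155}$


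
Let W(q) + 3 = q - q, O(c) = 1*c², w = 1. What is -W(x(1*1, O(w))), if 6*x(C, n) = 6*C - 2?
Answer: 3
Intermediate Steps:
O(c) = c²
x(C, n) = -⅓ + C (x(C, n) = (6*C - 2)/6 = (-2 + 6*C)/6 = -⅓ + C)
W(q) = -3 (W(q) = -3 + (q - q) = -3 + 0 = -3)
-W(x(1*1, O(w))) = -1*(-3) = 3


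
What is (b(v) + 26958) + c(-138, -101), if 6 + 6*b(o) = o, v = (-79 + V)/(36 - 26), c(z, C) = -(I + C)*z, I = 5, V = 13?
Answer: 137079/10 ≈ 13708.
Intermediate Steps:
c(z, C) = -z*(5 + C) (c(z, C) = -(5 + C)*z = -z*(5 + C))
v = -33/5 (v = (-79 + 13)/(36 - 26) = -66/10 = -66*⅒ = -33/5 ≈ -6.6000)
b(o) = -1 + o/6
(b(v) + 26958) + c(-138, -101) = ((-1 + (⅙)*(-33/5)) + 26958) - 1*(-138)*(5 - 101) = ((-1 - 11/10) + 26958) - 1*(-138)*(-96) = (-21/10 + 26958) - 13248 = 269559/10 - 13248 = 137079/10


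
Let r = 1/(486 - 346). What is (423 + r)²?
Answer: 3507126841/19600 ≈ 1.7894e+5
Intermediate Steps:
r = 1/140 ≈ 0.0071429
(423 + r)² = (423 + 1/140)² = (59221/140)² = 3507126841/19600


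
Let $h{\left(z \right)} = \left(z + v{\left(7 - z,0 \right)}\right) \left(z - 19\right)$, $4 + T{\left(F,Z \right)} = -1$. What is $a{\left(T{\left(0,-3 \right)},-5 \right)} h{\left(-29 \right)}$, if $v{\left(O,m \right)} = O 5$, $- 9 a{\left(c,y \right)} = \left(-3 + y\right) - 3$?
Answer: $- \frac{26576}{3} \approx -8858.7$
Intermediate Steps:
$T{\left(F,Z \right)} = -5$ ($T{\left(F,Z \right)} = -4 - 1 = -5$)
$a{\left(c,y \right)} = \frac{2}{3} - \frac{y}{9}$ ($a{\left(c,y \right)} = - \frac{\left(-3 + y\right) - 3}{9} = - \frac{-6 + y}{9} = \frac{2}{3} - \frac{y}{9}$)
$v{\left(O,m \right)} = 5 O$
$h{\left(z \right)} = \left(-19 + z\right) \left(35 - 4 z\right)$ ($h{\left(z \right)} = \left(z + 5 \left(7 - z\right)\right) \left(z - 19\right) = \left(z - \left(-35 + 5 z\right)\right) \left(-19 + z\right) = \left(35 - 4 z\right) \left(-19 + z\right) = \left(-19 + z\right) \left(35 - 4 z\right)$)
$a{\left(T{\left(0,-3 \right)},-5 \right)} h{\left(-29 \right)} = \left(\frac{2}{3} - - \frac{5}{9}\right) \left(-665 - 4 \left(-29\right)^{2} + 111 \left(-29\right)\right) = \left(\frac{2}{3} + \frac{5}{9}\right) \left(-665 - 3364 - 3219\right) = \frac{11 \left(-665 - 3364 - 3219\right)}{9} = \frac{11}{9} \left(-7248\right) = - \frac{26576}{3}$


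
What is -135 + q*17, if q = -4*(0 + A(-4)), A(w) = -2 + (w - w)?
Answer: 1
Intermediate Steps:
A(w) = -2 (A(w) = -2 + 0 = -2)
q = 8 (q = -4*(0 - 2) = -4*(-2) = 8)
-135 + q*17 = -135 + 8*17 = -135 + 136 = 1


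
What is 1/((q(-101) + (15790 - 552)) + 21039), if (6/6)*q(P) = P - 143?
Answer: 1/36033 ≈ 2.7752e-5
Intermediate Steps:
q(P) = -143 + P (q(P) = P - 143 = -143 + P)
1/((q(-101) + (15790 - 552)) + 21039) = 1/(((-143 - 101) + (15790 - 552)) + 21039) = 1/((-244 + 15238) + 21039) = 1/(14994 + 21039) = 1/36033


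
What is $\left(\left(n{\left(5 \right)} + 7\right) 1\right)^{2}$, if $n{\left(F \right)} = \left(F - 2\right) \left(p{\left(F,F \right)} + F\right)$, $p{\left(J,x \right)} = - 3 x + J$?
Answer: $64$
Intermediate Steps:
$p{\left(J,x \right)} = J - 3 x$
$n{\left(F \right)} = - F \left(-2 + F\right)$ ($n{\left(F \right)} = \left(F - 2\right) \left(\left(F - 3 F\right) + F\right) = \left(-2 + F\right) \left(- 2 F + F\right) = \left(-2 + F\right) \left(- F\right) = - F \left(-2 + F\right)$)
$\left(\left(n{\left(5 \right)} + 7\right) 1\right)^{2} = \left(\left(5 \left(2 - 5\right) + 7\right) 1\right)^{2} = \left(\left(5 \left(-3\right) + 7\right) 1\right)^{2} = \left(\left(-15 + 7\right) 1\right)^{2} = \left(\left(-8\right) 1\right)^{2} = \left(-8\right)^{2} = 64$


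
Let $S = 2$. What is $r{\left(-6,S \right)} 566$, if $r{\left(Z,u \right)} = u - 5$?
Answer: $-1698$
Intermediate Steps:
$r{\left(Z,u \right)} = -5 + u$ ($r{\left(Z,u \right)} = u - 5 = -5 + u$)
$r{\left(-6,S \right)} 566 = \left(-5 + 2\right) 566 = \left(-3\right) 566 = -1698$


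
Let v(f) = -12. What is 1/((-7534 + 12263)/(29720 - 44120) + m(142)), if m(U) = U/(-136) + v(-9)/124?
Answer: -7588800/11150183 ≈ -0.68060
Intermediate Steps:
m(U) = -3/31 - U/136 (m(U) = U/(-136) - 12/124 = U*(-1/136) - 12*1/124 = -U/136 - 3/31 = -3/31 - U/136)
1/((-7534 + 12263)/(29720 - 44120) + m(142)) = 1/((-7534 + 12263)/(29720 - 44120) + (-3/31 - 1/136*142)) = 1/(4729/(-14400) + (-3/31 - 71/68)) = 1/(4729*(-1/14400) - 2405/2108) = 1/(-4729/14400 - 2405/2108) = 1/(-11150183/7588800) = -7588800/11150183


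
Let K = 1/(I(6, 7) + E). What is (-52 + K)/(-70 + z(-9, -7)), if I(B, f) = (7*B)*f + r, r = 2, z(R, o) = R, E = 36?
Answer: 17263/26228 ≈ 0.65819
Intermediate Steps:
I(B, f) = 2 + 7*B*f (I(B, f) = (7*B)*f + 2 = 7*B*f + 2 = 2 + 7*B*f)
K = 1/332 (K = 1/((2 + 7*6*7) + 36) = 1/((2 + 294) + 36) = 1/(296 + 36) = 1/332 ≈ 0.0030120)
(-52 + K)/(-70 + z(-9, -7)) = (-52 + 1/332)/(-70 - 9) = -17263/332/(-79) = -17263/332*(-1/79) = 17263/26228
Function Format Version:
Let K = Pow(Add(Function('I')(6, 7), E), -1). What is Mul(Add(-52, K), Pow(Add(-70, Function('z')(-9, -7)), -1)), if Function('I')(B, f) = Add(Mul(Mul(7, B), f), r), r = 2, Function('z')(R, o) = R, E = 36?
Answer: Rational(17263, 26228) ≈ 0.65819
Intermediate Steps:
Function('I')(B, f) = Add(2, Mul(7, B, f)) (Function('I')(B, f) = Add(Mul(Mul(7, B), f), 2) = Add(Mul(7, B, f), 2) = Add(2, Mul(7, B, f)))
K = Rational(1, 332) (K = Pow(Add(Add(2, Mul(7, 6, 7)), 36), -1) = Pow(Add(Add(2, 294), 36), -1) = Pow(Add(296, 36), -1) = Pow(332, -1) = Rational(1, 332) ≈ 0.0030120)
Mul(Add(-52, K), Pow(Add(-70, Function('z')(-9, -7)), -1)) = Mul(Add(-52, Rational(1, 332)), Pow(Add(-70, -9), -1)) = Mul(Rational(-17263, 332), Pow(-79, -1)) = Mul(Rational(-17263, 332), Rational(-1, 79)) = Rational(17263, 26228)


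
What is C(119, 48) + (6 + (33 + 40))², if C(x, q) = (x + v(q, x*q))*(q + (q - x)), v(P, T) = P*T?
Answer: -6302544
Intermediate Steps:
C(x, q) = (x + x*q²)*(-x + 2*q) (C(x, q) = (x + q*(x*q))*(q + (q - x)) = (x + q*(q*x))*(-x + 2*q) = (x + x*q²)*(-x + 2*q))
C(119, 48) + (6 + (33 + 40))² = 119*(-1*119 + 2*48 + 2*48³ - 1*119*48²) + (6 + (33 + 40))² = 119*(-119 + 96 + 2*110592 - 1*119*2304) + (6 + 73)² = 119*(-119 + 96 + 221184 - 274176) + 79² = 119*(-53015) + 6241 = -6308785 + 6241 = -6302544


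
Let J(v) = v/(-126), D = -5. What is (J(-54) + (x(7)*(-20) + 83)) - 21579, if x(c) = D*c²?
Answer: -116169/7 ≈ -16596.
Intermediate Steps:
x(c) = -5*c²
J(v) = -v/126 (J(v) = v*(-1/126) = -v/126)
(J(-54) + (x(7)*(-20) + 83)) - 21579 = (-1/126*(-54) + (-5*7²*(-20) + 83)) - 21579 = (3/7 + (-5*49*(-20) + 83)) - 21579 = (3/7 + (-245*(-20) + 83)) - 21579 = (3/7 + (4900 + 83)) - 21579 = (3/7 + 4983) - 21579 = 34884/7 - 21579 = -116169/7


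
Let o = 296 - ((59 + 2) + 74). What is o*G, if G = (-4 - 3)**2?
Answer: 7889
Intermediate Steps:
G = 49 (G = (-7)**2 = 49)
o = 161 (o = 296 - (61 + 74) = 296 - 1*135 = 296 - 135 = 161)
o*G = 161*49 = 7889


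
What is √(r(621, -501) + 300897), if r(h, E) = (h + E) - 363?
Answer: 3*√33406 ≈ 548.32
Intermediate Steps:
r(h, E) = -363 + E + h (r(h, E) = (E + h) - 363 = -363 + E + h)
√(r(621, -501) + 300897) = √((-363 - 501 + 621) + 300897) = √(-243 + 300897) = √300654 = 3*√33406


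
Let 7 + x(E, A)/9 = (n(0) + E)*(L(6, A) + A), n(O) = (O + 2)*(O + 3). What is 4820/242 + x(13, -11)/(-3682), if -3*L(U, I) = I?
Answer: 9032977/445522 ≈ 20.275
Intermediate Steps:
L(U, I) = -I/3
n(O) = (2 + O)*(3 + O)
x(E, A) = -63 + 6*A*(6 + E) (x(E, A) = -63 + 9*(((6 + 0**2 + 5*0) + E)*(-A/3 + A)) = -63 + 9*(((6 + 0 + 0) + E)*(2*A/3)) = -63 + 9*((6 + E)*(2*A/3)) = -63 + 9*(2*A*(6 + E)/3) = -63 + 6*A*(6 + E))
4820/242 + x(13, -11)/(-3682) = 4820/242 + (-63 + 36*(-11) + 6*(-11)*13)/(-3682) = 4820*(1/242) + (-63 - 396 - 858)*(-1/3682) = 2410/121 - 1317*(-1/3682) = 2410/121 + 1317/3682 = 9032977/445522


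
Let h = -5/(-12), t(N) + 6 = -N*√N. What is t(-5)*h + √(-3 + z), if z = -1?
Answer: -5/2 + 2*I + 25*I*√5/12 ≈ -2.5 + 6.6585*I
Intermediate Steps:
t(N) = -6 - N^(3/2) (t(N) = -6 - N*√N = -6 - N^(3/2))
h = 5/12 (h = -5*(-1/12) = 5/12 ≈ 0.41667)
t(-5)*h + √(-3 + z) = (-6 - (-5)^(3/2))*(5/12) + √(-3 - 1) = (-6 - (-5)*I*√5)*(5/12) + √(-4) = (-6 + 5*I*√5)*(5/12) + 2*I = (-5/2 + 25*I*√5/12) + 2*I = -5/2 + 2*I + 25*I*√5/12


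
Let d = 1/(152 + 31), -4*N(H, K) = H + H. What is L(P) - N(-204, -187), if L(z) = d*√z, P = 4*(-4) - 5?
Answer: -102 + I*√21/183 ≈ -102.0 + 0.025041*I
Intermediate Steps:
P = -21 (P = -16 - 5 = -21)
N(H, K) = -H/2 (N(H, K) = -(H + H)/4 = -H/2)
d = 1/183 ≈ 0.0054645
L(z) = √z/183
L(P) - N(-204, -187) = √(-21)/183 - (-1)*(-204)/2 = (I*√21)/183 - 1*102 = I*√21/183 - 102 = -102 + I*√21/183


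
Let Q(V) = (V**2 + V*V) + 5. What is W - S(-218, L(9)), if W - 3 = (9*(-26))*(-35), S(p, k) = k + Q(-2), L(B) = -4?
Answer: 8184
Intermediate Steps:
Q(V) = 5 + 2*V**2 (Q(V) = (V**2 + V**2) + 5 = 2*V**2 + 5 = 5 + 2*V**2)
S(p, k) = 13 + k (S(p, k) = k + (5 + 2*(-2)**2) = k + (5 + 2*4) = k + (5 + 8) = k + 13 = 13 + k)
W = 8193 (W = 3 + (9*(-26))*(-35) = 3 - 234*(-35) = 3 + 8190 = 8193)
W - S(-218, L(9)) = 8193 - (13 - 4) = 8193 - 1*9 = 8193 - 9 = 8184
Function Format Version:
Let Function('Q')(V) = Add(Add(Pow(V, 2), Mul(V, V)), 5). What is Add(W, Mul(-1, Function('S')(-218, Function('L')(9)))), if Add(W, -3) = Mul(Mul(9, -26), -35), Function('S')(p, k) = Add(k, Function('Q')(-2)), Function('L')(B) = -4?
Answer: 8184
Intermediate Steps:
Function('Q')(V) = Add(5, Mul(2, Pow(V, 2))) (Function('Q')(V) = Add(Add(Pow(V, 2), Pow(V, 2)), 5) = Add(Mul(2, Pow(V, 2)), 5) = Add(5, Mul(2, Pow(V, 2))))
Function('S')(p, k) = Add(13, k) (Function('S')(p, k) = Add(k, Add(5, Mul(2, Pow(-2, 2)))) = Add(k, Add(5, Mul(2, 4))) = Add(k, Add(5, 8)) = Add(k, 13) = Add(13, k))
W = 8193 (W = Add(3, Mul(Mul(9, -26), -35)) = Add(3, Mul(-234, -35)) = Add(3, 8190) = 8193)
Add(W, Mul(-1, Function('S')(-218, Function('L')(9)))) = Add(8193, Mul(-1, Add(13, -4))) = Add(8193, Mul(-1, 9)) = Add(8193, -9) = 8184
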